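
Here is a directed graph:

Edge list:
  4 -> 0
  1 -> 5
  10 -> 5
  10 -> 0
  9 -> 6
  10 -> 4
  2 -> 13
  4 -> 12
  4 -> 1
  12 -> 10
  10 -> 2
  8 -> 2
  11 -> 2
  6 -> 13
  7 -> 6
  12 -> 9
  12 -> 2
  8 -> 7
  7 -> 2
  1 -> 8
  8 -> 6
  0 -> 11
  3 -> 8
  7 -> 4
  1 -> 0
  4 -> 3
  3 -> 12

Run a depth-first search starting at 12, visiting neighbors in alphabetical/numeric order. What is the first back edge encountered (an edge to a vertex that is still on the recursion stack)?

7->4

DFS from 12 (visiting neighbors in alphabetical/numeric order); mark gray on enter, black on exit:
12 gray
  2 gray
    13 gray
    13 black
  2 black
  9 gray
    6 gray
      6→13: 13 black — skip
    6 black
  9 black
  10 gray
    0 gray
      11 gray
        11→2: 2 black — skip
      11 black
    0 black
    10→2: 2 black — skip
    4 gray
      4→0: 0 black — skip
      1 gray
        1→0: 0 black — skip
        5 gray
        5 black
        8 gray
          8→2: 2 black — skip
          8→6: 6 black — skip
          7 gray
            7→2: 2 black — skip
            7→4: 4 is gray → back edge
First back edge: 7 → 4.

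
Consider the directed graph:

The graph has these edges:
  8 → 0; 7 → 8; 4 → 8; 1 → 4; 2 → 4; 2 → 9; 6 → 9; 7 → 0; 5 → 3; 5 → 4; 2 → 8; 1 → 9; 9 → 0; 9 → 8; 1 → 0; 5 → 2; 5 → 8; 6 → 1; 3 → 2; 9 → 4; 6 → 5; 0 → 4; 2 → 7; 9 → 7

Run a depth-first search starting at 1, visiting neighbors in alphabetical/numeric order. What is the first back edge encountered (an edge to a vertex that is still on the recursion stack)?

8->0

DFS from 1 (visiting neighbors in alphabetical/numeric order); mark gray on enter, black on exit:
1 gray
  0 gray
    4 gray
      8 gray
        8→0: 0 is gray → back edge
First back edge: 8 → 0.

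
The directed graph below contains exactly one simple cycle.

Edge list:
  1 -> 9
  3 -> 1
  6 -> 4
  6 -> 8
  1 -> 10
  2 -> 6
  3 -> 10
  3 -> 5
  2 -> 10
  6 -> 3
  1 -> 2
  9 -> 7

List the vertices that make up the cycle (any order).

DFS with gray/black marking from 6:
6 gray
  4 gray
  4 black
  8 gray
  8 black
  3 gray
    5 gray
    5 black
    10 gray
    10 black
    1 gray
      9 gray
        7 gray
        7 black
      9 black
      2 gray
        2→6: 6 is gray → back edge
Back edge closes the cycle 6 → 3 → 1 → 2 → 6; its vertices are {1, 2, 3, 6}.

1, 2, 3, 6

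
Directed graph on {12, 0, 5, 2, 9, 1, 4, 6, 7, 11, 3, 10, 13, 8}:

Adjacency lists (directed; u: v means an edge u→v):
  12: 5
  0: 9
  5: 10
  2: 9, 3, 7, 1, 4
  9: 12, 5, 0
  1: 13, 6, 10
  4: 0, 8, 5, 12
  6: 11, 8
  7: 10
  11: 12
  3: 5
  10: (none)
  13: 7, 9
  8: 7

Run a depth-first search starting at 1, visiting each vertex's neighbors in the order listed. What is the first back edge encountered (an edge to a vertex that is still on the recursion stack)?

DFS from 1 (visiting each vertex's neighbors in the order listed); mark gray on enter, black on exit:
1 gray
  13 gray
    7 gray
      10 gray
      10 black
    7 black
    9 gray
      12 gray
        5 gray
          5→10: 10 black — skip
        5 black
      12 black
      9→5: 5 black — skip
      0 gray
        0→9: 9 is gray → back edge
First back edge: 0 → 9.

0→9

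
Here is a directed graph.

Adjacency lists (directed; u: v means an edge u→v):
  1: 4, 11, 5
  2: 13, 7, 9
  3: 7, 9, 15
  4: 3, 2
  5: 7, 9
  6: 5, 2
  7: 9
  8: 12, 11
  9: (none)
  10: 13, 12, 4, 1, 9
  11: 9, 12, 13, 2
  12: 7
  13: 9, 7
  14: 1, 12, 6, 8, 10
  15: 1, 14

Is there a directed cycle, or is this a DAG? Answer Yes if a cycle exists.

Yes

DFS with white/gray/black marking, starting from 7:
7 gray
  9 gray
  9 black
7 black
1 gray
  4 gray
    3 gray
      3→7: 7 black — skip
      3→9: 9 black — skip
      15 gray
        15→1: 1 is gray → back edge
Back edge found, so a cycle exists: 1 → 4 → 3 → 15 → 1.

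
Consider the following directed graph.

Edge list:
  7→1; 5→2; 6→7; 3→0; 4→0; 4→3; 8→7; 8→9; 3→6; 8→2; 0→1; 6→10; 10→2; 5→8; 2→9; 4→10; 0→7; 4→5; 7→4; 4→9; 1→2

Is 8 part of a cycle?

Yes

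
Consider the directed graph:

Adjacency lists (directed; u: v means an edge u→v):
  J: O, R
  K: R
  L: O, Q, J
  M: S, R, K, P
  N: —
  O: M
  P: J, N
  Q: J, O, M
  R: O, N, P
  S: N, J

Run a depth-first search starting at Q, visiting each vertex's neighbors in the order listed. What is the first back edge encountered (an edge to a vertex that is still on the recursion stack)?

S->J

DFS from Q (visiting each vertex's neighbors in the order listed); mark gray on enter, black on exit:
Q gray
  J gray
    O gray
      M gray
        S gray
          N gray
          N black
          S→J: J is gray → back edge
First back edge: S → J.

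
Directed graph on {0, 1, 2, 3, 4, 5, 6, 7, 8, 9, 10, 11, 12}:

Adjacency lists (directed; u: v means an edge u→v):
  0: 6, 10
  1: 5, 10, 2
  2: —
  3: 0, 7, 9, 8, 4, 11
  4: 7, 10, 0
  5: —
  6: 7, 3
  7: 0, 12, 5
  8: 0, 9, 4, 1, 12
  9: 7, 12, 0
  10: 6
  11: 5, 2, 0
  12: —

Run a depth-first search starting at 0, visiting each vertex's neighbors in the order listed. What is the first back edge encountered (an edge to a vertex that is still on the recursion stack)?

DFS from 0 (visiting each vertex's neighbors in the order listed); mark gray on enter, black on exit:
0 gray
  6 gray
    7 gray
      7→0: 0 is gray → back edge
First back edge: 7 → 0.

7->0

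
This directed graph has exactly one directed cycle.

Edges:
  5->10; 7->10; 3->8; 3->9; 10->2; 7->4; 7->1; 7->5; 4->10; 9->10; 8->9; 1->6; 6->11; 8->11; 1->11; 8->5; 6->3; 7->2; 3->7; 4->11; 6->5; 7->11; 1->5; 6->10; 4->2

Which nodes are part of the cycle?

1, 3, 6, 7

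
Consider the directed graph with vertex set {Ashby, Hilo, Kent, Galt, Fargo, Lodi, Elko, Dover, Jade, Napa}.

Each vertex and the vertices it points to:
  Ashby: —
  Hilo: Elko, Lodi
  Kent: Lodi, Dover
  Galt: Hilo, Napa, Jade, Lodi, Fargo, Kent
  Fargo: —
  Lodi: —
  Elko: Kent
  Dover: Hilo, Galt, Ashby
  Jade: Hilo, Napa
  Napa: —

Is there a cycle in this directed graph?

Yes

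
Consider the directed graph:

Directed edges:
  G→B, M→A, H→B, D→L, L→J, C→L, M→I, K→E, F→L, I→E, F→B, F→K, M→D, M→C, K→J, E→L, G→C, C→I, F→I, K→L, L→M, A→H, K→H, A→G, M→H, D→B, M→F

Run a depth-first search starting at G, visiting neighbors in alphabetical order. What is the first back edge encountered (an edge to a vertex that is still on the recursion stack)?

DFS from G (visiting neighbors in alphabetical order); mark gray on enter, black on exit:
G gray
  B gray
  B black
  C gray
    I gray
      E gray
        L gray
          J gray
          J black
          M gray
            A gray
              A→G: G is gray → back edge
First back edge: A → G.

A->G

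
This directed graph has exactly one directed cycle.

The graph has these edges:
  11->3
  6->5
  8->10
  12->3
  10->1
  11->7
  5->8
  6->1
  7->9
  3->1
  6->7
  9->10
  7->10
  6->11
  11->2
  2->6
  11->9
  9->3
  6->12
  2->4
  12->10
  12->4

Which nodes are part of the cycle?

2, 6, 11

DFS with gray/black marking from 11:
11 gray
  2 gray
    4 gray
    4 black
    6 gray
      1 gray
      1 black
      7 gray
        10 gray
          10→1: 1 black — skip
        10 black
        9 gray
          3 gray
            3→1: 1 black — skip
          3 black
          9→10: 10 black — skip
        9 black
      7 black
      5 gray
        8 gray
          8→10: 10 black — skip
        8 black
      5 black
      12 gray
        12→10: 10 black — skip
        12→4: 4 black — skip
        12→3: 3 black — skip
      12 black
      6→11: 11 is gray → back edge
Back edge closes the cycle 11 → 2 → 6 → 11; its vertices are {2, 6, 11}.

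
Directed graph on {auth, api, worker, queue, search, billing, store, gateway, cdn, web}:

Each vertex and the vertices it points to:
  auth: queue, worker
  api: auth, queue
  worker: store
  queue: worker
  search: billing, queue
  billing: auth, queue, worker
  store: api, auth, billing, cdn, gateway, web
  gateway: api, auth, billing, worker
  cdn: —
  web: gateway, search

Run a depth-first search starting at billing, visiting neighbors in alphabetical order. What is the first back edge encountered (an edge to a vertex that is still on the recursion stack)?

DFS from billing (visiting neighbors in alphabetical order); mark gray on enter, black on exit:
billing gray
  auth gray
    queue gray
      worker gray
        store gray
          api gray
            api→auth: auth is gray → back edge
First back edge: api → auth.

api→auth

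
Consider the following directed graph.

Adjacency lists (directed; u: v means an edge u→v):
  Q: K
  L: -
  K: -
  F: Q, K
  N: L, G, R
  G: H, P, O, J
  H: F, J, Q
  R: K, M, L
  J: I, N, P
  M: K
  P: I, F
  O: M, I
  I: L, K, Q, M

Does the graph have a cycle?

Yes

DFS with white/gray/black marking, starting from M:
M gray
  K gray
  K black
M black
Q gray
  Q→K: K black — skip
Q black
L gray
L black
F gray
  F→Q: Q black — skip
  F→K: K black — skip
F black
N gray
  N→L: L black — skip
  G gray
    H gray
      H→F: F black — skip
      J gray
        I gray
          I→L: L black — skip
          I→K: K black — skip
          I→Q: Q black — skip
          I→M: M black — skip
        I black
        J→N: N is gray → back edge
Back edge found, so a cycle exists: N → G → H → J → N.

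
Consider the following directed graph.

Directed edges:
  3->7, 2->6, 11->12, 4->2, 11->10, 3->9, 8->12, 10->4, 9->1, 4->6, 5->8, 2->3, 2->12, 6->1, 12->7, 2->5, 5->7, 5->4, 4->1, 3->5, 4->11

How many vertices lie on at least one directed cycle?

6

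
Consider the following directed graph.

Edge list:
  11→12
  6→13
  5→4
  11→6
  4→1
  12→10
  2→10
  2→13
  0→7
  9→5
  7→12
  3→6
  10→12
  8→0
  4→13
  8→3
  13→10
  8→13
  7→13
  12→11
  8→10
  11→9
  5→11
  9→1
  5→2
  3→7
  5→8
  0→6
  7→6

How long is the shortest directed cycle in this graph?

2

For each vertex v, BFS finds the shortest path from v back to v.
The shortest such closed walk is 11 → 12 → 11, length 2.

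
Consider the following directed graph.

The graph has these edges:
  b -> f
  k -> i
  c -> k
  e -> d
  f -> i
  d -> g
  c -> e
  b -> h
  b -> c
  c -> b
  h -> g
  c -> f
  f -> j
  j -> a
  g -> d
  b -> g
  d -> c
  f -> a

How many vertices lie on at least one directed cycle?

A vertex is on a directed cycle iff it belongs to a strongly connected component of size ≥ 2 (or has a self-loop).
The vertices on cycles are {b, c, d, e, g, h} — 6 in total.

6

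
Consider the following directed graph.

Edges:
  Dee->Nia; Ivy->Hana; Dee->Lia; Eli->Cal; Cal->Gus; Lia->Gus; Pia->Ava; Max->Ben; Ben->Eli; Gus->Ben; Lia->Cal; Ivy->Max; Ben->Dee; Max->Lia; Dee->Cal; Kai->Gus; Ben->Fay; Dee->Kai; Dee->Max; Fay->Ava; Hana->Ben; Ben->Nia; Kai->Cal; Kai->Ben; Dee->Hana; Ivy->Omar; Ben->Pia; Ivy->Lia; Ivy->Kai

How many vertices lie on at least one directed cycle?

A vertex is on a directed cycle iff it belongs to a strongly connected component of size ≥ 2 (or has a self-loop).
The vertices on cycles are {Ben, Cal, Dee, Eli, Gus, Kai, Lia, Max, Hana} — 9 in total.

9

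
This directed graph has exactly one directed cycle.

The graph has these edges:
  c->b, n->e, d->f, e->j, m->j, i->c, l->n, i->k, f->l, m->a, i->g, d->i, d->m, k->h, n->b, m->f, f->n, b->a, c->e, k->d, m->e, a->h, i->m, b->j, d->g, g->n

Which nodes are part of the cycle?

d, i, k

DFS with gray/black marking from d:
d gray
  g gray
    n gray
      e gray
        j gray
        j black
      e black
      b gray
        a gray
          h gray
          h black
        a black
        b→j: j black — skip
      b black
    n black
  g black
  m gray
    f gray
      f→n: n black — skip
      l gray
        l→n: n black — skip
      l black
    f black
    m→e: e black — skip
    m→a: a black — skip
    m→j: j black — skip
  m black
  d→f: f black — skip
  i gray
    i→g: g black — skip
    i→m: m black — skip
    c gray
      c→b: b black — skip
      c→e: e black — skip
    c black
    k gray
      k→d: d is gray → back edge
Back edge closes the cycle d → i → k → d; its vertices are {d, i, k}.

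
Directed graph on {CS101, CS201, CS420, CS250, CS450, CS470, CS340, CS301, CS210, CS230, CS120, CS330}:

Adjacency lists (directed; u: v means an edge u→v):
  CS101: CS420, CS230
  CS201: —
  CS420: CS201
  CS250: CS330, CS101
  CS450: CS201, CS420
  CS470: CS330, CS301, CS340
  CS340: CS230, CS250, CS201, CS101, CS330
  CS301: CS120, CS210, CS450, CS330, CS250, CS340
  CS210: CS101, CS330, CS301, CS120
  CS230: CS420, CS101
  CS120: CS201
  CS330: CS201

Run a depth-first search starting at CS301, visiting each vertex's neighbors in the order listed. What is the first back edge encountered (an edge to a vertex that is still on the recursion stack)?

CS230→CS101

DFS from CS301 (visiting each vertex's neighbors in the order listed); mark gray on enter, black on exit:
CS301 gray
  CS120 gray
    CS201 gray
    CS201 black
  CS120 black
  CS210 gray
    CS101 gray
      CS420 gray
        CS420→CS201: CS201 black — skip
      CS420 black
      CS230 gray
        CS230→CS420: CS420 black — skip
        CS230→CS101: CS101 is gray → back edge
First back edge: CS230 → CS101.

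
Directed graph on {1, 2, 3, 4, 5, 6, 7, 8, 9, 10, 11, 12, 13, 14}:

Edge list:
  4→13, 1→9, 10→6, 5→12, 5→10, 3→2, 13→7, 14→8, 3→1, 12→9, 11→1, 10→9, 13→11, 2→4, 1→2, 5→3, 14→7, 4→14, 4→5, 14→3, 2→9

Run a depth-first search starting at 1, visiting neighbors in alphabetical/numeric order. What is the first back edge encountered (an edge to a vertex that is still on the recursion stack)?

3→1

DFS from 1 (visiting neighbors in alphabetical/numeric order); mark gray on enter, black on exit:
1 gray
  2 gray
    4 gray
      5 gray
        3 gray
          3→1: 1 is gray → back edge
First back edge: 3 → 1.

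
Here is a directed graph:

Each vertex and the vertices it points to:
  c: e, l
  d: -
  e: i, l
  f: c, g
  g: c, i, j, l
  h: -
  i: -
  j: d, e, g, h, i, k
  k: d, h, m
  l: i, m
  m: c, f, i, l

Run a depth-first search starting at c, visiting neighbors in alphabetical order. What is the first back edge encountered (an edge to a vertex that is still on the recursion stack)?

DFS from c (visiting neighbors in alphabetical order); mark gray on enter, black on exit:
c gray
  e gray
    i gray
    i black
    l gray
      l→i: i black — skip
      m gray
        m→c: c is gray → back edge
First back edge: m → c.

m->c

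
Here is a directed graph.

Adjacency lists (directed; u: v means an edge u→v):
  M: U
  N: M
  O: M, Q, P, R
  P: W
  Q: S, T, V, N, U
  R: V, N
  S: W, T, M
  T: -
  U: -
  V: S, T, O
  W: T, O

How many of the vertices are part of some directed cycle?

7

A vertex is on a directed cycle iff it belongs to a strongly connected component of size ≥ 2 (or has a self-loop).
The vertices on cycles are {O, P, Q, R, S, V, W} — 7 in total.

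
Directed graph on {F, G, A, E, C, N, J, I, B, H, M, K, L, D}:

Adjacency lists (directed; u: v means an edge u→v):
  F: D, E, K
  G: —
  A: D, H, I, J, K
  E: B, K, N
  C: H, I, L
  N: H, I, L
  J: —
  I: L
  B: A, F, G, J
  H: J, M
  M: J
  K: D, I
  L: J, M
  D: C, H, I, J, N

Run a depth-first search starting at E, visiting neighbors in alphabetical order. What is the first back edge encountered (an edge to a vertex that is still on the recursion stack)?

F->E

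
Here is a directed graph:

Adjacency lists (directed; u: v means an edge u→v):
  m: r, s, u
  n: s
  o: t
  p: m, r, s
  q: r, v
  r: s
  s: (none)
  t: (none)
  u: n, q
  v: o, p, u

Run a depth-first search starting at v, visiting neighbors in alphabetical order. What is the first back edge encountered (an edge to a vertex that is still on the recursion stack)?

DFS from v (visiting neighbors in alphabetical order); mark gray on enter, black on exit:
v gray
  o gray
    t gray
    t black
  o black
  p gray
    m gray
      r gray
        s gray
        s black
      r black
      m→s: s black — skip
      u gray
        n gray
          n→s: s black — skip
        n black
        q gray
          q→r: r black — skip
          q→v: v is gray → back edge
First back edge: q → v.

q→v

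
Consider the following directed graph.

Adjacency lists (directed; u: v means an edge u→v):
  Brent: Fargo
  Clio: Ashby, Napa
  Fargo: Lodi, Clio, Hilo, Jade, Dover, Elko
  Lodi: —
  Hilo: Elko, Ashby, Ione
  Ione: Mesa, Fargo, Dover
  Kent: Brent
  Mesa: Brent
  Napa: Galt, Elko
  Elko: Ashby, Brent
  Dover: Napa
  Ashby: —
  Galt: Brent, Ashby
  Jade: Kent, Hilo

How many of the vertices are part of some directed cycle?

12

A vertex is on a directed cycle iff it belongs to a strongly connected component of size ≥ 2 (or has a self-loop).
The vertices on cycles are {Clio, Elko, Galt, Hilo, Ione, Jade, Kent, Mesa, Napa, Brent, Dover, Fargo} — 12 in total.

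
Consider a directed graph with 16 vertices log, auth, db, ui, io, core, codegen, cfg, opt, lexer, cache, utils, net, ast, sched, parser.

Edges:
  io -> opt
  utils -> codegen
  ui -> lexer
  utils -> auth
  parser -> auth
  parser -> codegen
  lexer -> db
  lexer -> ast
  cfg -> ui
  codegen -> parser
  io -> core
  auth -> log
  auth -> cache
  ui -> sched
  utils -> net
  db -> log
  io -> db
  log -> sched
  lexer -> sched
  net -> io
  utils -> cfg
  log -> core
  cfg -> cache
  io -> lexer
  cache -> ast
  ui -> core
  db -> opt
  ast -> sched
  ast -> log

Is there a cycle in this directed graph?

DFS with white/gray/black marking, starting from net:
net gray
  io gray
    core gray
    core black
    lexer gray
      db gray
        log gray
          sched gray
          sched black
          log→core: core black — skip
        log black
        opt gray
        opt black
      db black
      lexer→sched: sched black — skip
      ast gray
        ast→log: log black — skip
        ast→sched: sched black — skip
      ast black
    lexer black
    io→opt: opt black — skip
    io→db: db black — skip
  io black
net black
auth gray
  cache gray
    cache→ast: ast black — skip
  cache black
  auth→log: log black — skip
auth black
ui gray
  ui→core: core black — skip
  ui→lexer: lexer black — skip
  ui→sched: sched black — skip
ui black
codegen gray
  parser gray
    parser→auth: auth black — skip
    parser→codegen: codegen is gray → back edge
Back edge found, so a cycle exists: codegen → parser → codegen.

Yes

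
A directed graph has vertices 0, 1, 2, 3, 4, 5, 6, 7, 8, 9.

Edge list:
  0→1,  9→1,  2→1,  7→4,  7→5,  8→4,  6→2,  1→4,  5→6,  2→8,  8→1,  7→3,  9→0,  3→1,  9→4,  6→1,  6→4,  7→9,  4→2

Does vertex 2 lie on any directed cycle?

2 is on a cycle iff 2 can reach itself via ≥1 edge.
2 → 1 → 4 → 2 — yes.

Yes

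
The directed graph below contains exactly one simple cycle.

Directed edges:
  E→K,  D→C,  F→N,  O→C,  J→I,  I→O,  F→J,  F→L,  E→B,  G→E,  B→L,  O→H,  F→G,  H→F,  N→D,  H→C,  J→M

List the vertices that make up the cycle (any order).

F, H, I, J, O

DFS with gray/black marking from F:
F gray
  J gray
    I gray
      O gray
        H gray
          C gray
          C black
          H→F: F is gray → back edge
Back edge closes the cycle F → J → I → O → H → F; its vertices are {F, H, I, J, O}.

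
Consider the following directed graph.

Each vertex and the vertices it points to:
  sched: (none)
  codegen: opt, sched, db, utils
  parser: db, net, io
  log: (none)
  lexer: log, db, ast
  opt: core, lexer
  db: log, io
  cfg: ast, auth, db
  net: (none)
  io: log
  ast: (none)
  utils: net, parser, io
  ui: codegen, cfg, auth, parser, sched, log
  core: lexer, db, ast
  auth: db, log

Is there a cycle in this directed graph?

DFS with white/gray/black marking, starting from log:
log gray
log black
sched gray
sched black
codegen gray
  opt gray
    core gray
      lexer gray
        lexer→log: log black — skip
        db gray
          db→log: log black — skip
          io gray
            io→log: log black — skip
          io black
        db black
        ast gray
        ast black
      lexer black
      core→db: db black — skip
      core→ast: ast black — skip
    core black
    opt→lexer: lexer black — skip
  opt black
  codegen→sched: sched black — skip
  codegen→db: db black — skip
  utils gray
    net gray
    net black
    parser gray
      parser→db: db black — skip
      parser→net: net black — skip
      parser→io: io black — skip
    parser black
    utils→io: io black — skip
  utils black
codegen black
cfg gray
  cfg→ast: ast black — skip
  auth gray
    auth→db: db black — skip
    auth→log: log black — skip
  auth black
  cfg→db: db black — skip
cfg black
ui gray
  ui→codegen: codegen black — skip
  ui→cfg: cfg black — skip
  ui→auth: auth black — skip
  ui→parser: parser black — skip
  ui→sched: sched black — skip
  ui→log: log black — skip
ui black
Every edge goes to a white or black vertex — no back edge, so the graph is acyclic.

No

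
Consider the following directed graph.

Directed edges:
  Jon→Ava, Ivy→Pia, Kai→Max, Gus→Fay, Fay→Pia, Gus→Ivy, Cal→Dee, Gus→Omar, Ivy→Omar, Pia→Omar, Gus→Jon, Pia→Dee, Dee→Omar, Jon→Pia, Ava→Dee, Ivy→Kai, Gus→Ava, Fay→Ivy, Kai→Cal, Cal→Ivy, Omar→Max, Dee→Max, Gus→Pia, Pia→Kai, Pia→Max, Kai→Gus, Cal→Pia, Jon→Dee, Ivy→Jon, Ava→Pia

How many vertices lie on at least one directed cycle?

A vertex is on a directed cycle iff it belongs to a strongly connected component of size ≥ 2 (or has a self-loop).
The vertices on cycles are {Ava, Cal, Fay, Gus, Ivy, Jon, Kai, Pia} — 8 in total.

8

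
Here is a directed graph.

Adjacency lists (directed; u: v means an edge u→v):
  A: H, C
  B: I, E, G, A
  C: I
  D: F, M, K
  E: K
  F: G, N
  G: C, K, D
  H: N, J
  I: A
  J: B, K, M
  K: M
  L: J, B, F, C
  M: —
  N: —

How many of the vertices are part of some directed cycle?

A vertex is on a directed cycle iff it belongs to a strongly connected component of size ≥ 2 (or has a self-loop).
The vertices on cycles are {A, B, C, D, F, G, H, I, J} — 9 in total.

9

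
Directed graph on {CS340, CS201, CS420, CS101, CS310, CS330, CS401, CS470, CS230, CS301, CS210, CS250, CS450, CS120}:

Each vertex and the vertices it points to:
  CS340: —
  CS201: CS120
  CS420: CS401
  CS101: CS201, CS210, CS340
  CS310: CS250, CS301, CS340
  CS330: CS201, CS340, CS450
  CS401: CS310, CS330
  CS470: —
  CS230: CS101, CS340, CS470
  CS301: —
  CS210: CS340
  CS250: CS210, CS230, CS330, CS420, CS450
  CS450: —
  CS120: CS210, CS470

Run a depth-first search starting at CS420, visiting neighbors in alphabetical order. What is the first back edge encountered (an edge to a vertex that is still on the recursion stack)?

DFS from CS420 (visiting neighbors in alphabetical order); mark gray on enter, black on exit:
CS420 gray
  CS401 gray
    CS310 gray
      CS250 gray
        CS210 gray
          CS340 gray
          CS340 black
        CS210 black
        CS230 gray
          CS101 gray
            CS201 gray
              CS120 gray
                CS120→CS210: CS210 black — skip
                CS470 gray
                CS470 black
              CS120 black
            CS201 black
            CS101→CS210: CS210 black — skip
            CS101→CS340: CS340 black — skip
          CS101 black
          CS230→CS340: CS340 black — skip
          CS230→CS470: CS470 black — skip
        CS230 black
        CS330 gray
          CS330→CS201: CS201 black — skip
          CS330→CS340: CS340 black — skip
          CS450 gray
          CS450 black
        CS330 black
        CS250→CS420: CS420 is gray → back edge
First back edge: CS250 → CS420.

CS250→CS420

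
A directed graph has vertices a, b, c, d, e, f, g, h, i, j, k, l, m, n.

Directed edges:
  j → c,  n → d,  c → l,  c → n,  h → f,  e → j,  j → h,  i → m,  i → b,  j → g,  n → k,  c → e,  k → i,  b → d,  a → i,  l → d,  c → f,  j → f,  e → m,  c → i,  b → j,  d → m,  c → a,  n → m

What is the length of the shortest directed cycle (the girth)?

3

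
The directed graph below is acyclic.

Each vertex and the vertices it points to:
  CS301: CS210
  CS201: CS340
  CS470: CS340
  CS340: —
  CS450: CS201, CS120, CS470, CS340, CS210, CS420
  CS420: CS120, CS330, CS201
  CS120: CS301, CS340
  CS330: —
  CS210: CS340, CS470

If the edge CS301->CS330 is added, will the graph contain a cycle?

No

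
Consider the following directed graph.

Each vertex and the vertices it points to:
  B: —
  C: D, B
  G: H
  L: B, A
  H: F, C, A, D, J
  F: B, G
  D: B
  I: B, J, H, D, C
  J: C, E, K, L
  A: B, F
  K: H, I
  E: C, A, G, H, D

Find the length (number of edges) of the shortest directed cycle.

For each vertex v, BFS finds the shortest path from v back to v.
The shortest such closed walk is I → J → K → I, length 3.

3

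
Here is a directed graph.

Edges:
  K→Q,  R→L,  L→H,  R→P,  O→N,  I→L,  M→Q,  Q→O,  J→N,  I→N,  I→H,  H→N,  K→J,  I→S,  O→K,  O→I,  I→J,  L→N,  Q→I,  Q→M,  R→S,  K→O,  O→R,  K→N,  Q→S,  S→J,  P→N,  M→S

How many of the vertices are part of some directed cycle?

4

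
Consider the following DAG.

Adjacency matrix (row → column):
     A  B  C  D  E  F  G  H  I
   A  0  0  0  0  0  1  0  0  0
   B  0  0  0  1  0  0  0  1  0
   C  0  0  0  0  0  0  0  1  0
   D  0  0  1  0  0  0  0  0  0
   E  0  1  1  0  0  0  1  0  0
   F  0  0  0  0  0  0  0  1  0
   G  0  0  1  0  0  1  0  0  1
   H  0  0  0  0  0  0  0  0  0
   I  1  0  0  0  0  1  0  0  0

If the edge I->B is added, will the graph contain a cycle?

No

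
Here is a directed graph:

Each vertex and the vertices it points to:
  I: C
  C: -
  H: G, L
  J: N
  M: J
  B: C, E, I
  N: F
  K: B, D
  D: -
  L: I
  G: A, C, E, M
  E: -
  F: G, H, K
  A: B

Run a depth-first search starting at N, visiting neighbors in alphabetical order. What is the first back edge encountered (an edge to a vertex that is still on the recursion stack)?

J→N

DFS from N (visiting neighbors in alphabetical order); mark gray on enter, black on exit:
N gray
  F gray
    G gray
      A gray
        B gray
          C gray
          C black
          E gray
          E black
          I gray
            I→C: C black — skip
          I black
        B black
      A black
      G→C: C black — skip
      G→E: E black — skip
      M gray
        J gray
          J→N: N is gray → back edge
First back edge: J → N.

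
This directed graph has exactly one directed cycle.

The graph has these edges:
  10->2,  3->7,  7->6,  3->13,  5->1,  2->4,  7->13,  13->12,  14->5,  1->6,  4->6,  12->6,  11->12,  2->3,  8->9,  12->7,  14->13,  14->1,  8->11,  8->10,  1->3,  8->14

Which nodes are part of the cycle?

DFS with gray/black marking from 13:
13 gray
  12 gray
    6 gray
    6 black
    7 gray
      7→6: 6 black — skip
      7→13: 13 is gray → back edge
Back edge closes the cycle 13 → 12 → 7 → 13; its vertices are {7, 12, 13}.

7, 12, 13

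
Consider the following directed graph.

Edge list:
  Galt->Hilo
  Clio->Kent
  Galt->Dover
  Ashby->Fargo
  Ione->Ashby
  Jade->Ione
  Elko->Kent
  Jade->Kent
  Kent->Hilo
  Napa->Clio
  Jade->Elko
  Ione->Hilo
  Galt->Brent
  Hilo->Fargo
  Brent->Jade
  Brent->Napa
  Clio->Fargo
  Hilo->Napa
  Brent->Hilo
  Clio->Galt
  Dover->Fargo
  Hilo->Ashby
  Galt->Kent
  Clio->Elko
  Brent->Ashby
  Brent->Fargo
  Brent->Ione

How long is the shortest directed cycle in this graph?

4

For each vertex v, BFS finds the shortest path from v back to v.
The shortest such closed walk is Brent → Napa → Clio → Galt → Brent, length 4.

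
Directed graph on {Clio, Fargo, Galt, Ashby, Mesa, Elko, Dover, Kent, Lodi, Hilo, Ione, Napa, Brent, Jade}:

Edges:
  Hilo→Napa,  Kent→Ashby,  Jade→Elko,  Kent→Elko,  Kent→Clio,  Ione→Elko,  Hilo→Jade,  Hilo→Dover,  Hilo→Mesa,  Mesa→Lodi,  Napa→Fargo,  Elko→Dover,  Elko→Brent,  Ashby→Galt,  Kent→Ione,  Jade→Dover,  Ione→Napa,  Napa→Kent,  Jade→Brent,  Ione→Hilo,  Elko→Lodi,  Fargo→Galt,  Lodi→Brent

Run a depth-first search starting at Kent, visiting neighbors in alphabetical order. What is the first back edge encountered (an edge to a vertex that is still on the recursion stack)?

DFS from Kent (visiting neighbors in alphabetical order); mark gray on enter, black on exit:
Kent gray
  Ashby gray
    Galt gray
    Galt black
  Ashby black
  Clio gray
  Clio black
  Elko gray
    Brent gray
    Brent black
    Dover gray
    Dover black
    Lodi gray
      Lodi→Brent: Brent black — skip
    Lodi black
  Elko black
  Ione gray
    Ione→Elko: Elko black — skip
    Hilo gray
      Hilo→Dover: Dover black — skip
      Jade gray
        Jade→Brent: Brent black — skip
        Jade→Dover: Dover black — skip
        Jade→Elko: Elko black — skip
      Jade black
      Mesa gray
        Mesa→Lodi: Lodi black — skip
      Mesa black
      Napa gray
        Fargo gray
          Fargo→Galt: Galt black — skip
        Fargo black
        Napa→Kent: Kent is gray → back edge
First back edge: Napa → Kent.

Napa->Kent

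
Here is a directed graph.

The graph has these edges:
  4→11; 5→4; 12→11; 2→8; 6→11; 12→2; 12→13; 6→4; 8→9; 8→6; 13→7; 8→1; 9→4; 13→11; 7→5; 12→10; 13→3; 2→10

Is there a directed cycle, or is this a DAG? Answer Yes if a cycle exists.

No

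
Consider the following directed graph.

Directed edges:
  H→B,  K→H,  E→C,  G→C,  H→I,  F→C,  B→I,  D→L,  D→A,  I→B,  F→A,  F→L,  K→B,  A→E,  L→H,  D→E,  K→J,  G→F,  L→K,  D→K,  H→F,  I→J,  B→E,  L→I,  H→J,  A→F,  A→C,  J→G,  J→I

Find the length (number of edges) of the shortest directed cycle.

2

For each vertex v, BFS finds the shortest path from v back to v.
The shortest such closed walk is I → J → I, length 2.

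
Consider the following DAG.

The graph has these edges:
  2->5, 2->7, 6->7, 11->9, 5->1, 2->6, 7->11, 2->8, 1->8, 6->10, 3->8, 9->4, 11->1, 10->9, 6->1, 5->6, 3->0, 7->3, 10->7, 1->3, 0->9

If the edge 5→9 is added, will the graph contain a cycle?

Adding 5→9 creates a cycle iff 9 can already reach 5.
Explore from 9: no path reaches 5. The graph stays acyclic.

No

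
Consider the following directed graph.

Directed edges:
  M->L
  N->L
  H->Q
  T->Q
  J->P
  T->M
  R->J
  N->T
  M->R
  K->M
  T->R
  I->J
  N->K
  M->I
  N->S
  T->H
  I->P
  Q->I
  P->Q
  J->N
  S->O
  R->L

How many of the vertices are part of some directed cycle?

10

A vertex is on a directed cycle iff it belongs to a strongly connected component of size ≥ 2 (or has a self-loop).
The vertices on cycles are {H, I, J, K, M, N, P, Q, R, T} — 10 in total.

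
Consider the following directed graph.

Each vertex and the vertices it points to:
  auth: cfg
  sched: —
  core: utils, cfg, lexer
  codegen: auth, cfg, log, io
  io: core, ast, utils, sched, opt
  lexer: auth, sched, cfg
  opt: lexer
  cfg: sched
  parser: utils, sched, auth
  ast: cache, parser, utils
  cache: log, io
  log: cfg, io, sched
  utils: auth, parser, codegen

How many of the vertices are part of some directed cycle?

8

A vertex is on a directed cycle iff it belongs to a strongly connected component of size ≥ 2 (or has a self-loop).
The vertices on cycles are {io, ast, log, core, cache, utils, parser, codegen} — 8 in total.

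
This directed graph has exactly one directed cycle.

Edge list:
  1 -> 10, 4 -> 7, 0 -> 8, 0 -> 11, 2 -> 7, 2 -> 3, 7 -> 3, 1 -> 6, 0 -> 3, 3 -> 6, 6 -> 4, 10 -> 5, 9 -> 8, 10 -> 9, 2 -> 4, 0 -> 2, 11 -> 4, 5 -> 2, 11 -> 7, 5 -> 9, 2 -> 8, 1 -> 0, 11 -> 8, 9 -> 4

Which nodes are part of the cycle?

DFS with gray/black marking from 6:
6 gray
  4 gray
    7 gray
      3 gray
        3→6: 6 is gray → back edge
Back edge closes the cycle 6 → 4 → 7 → 3 → 6; its vertices are {3, 4, 6, 7}.

3, 4, 6, 7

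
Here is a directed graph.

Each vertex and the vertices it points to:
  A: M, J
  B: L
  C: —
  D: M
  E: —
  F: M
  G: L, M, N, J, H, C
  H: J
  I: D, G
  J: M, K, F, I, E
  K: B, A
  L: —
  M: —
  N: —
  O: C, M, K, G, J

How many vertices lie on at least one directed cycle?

6

A vertex is on a directed cycle iff it belongs to a strongly connected component of size ≥ 2 (or has a self-loop).
The vertices on cycles are {A, G, H, I, J, K} — 6 in total.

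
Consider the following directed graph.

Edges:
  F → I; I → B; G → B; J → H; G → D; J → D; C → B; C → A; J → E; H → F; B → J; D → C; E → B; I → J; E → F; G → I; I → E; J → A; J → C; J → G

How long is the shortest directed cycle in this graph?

For each vertex v, BFS finds the shortest path from v back to v.
The shortest such closed walk is J → C → B → J, length 3.

3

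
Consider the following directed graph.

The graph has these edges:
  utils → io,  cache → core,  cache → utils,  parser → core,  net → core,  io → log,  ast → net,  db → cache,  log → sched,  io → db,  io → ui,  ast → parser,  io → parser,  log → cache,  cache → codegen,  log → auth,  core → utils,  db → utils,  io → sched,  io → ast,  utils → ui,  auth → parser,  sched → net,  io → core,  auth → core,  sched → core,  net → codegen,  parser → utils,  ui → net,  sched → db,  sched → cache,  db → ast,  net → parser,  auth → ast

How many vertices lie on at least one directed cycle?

A vertex is on a directed cycle iff it belongs to a strongly connected component of size ≥ 2 (or has a self-loop).
The vertices on cycles are {db, io, ui, ast, log, net, auth, core, cache, sched, utils, parser} — 12 in total.

12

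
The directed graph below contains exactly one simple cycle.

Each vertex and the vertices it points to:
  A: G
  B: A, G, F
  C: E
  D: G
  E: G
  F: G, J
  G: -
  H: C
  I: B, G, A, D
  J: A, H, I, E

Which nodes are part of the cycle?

B, F, I, J

DFS with gray/black marking from J:
J gray
  A gray
    G gray
    G black
  A black
  H gray
    C gray
      E gray
        E→G: G black — skip
      E black
    C black
  H black
  I gray
    B gray
      B→A: A black — skip
      B→G: G black — skip
      F gray
        F→G: G black — skip
        F→J: J is gray → back edge
Back edge closes the cycle J → I → B → F → J; its vertices are {B, F, I, J}.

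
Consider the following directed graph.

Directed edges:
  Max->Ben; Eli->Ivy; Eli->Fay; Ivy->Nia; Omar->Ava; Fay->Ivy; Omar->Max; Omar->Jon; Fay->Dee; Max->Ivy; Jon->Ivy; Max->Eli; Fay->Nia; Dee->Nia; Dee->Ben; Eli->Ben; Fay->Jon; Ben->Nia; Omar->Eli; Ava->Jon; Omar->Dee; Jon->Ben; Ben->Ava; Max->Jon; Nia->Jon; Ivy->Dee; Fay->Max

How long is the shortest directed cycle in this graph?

3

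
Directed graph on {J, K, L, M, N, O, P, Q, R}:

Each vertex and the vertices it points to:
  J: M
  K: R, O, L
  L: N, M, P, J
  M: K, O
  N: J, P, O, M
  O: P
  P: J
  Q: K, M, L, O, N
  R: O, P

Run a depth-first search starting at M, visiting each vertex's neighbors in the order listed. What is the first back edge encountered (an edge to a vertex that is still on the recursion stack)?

J→M

DFS from M (visiting each vertex's neighbors in the order listed); mark gray on enter, black on exit:
M gray
  K gray
    R gray
      O gray
        P gray
          J gray
            J→M: M is gray → back edge
First back edge: J → M.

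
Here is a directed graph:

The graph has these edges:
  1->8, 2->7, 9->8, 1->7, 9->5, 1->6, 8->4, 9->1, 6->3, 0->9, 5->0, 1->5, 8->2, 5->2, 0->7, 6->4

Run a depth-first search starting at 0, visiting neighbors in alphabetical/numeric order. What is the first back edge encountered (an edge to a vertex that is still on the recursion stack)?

5→0

DFS from 0 (visiting neighbors in alphabetical/numeric order); mark gray on enter, black on exit:
0 gray
  7 gray
  7 black
  9 gray
    1 gray
      5 gray
        5→0: 0 is gray → back edge
First back edge: 5 → 0.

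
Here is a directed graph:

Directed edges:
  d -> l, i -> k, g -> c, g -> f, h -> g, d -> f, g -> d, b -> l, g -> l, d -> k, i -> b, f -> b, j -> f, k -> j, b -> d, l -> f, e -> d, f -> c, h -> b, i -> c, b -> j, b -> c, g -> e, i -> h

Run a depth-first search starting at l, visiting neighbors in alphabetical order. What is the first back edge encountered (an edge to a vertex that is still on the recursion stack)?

d->f

DFS from l (visiting neighbors in alphabetical order); mark gray on enter, black on exit:
l gray
  f gray
    b gray
      c gray
      c black
      d gray
        d→f: f is gray → back edge
First back edge: d → f.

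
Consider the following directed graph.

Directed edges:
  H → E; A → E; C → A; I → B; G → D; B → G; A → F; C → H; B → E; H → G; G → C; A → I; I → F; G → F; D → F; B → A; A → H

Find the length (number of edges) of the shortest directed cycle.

3

For each vertex v, BFS finds the shortest path from v back to v.
The shortest such closed walk is B → A → I → B, length 3.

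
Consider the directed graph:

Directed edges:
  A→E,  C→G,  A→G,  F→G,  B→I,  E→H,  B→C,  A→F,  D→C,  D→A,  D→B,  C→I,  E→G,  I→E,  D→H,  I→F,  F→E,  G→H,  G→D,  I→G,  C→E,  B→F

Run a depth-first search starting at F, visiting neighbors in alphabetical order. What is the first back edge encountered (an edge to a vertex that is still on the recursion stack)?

A→E

DFS from F (visiting neighbors in alphabetical order); mark gray on enter, black on exit:
F gray
  E gray
    G gray
      D gray
        A gray
          A→E: E is gray → back edge
First back edge: A → E.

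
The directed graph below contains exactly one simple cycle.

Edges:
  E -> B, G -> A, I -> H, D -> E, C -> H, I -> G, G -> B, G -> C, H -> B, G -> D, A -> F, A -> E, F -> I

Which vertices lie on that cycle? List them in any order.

A, F, G, I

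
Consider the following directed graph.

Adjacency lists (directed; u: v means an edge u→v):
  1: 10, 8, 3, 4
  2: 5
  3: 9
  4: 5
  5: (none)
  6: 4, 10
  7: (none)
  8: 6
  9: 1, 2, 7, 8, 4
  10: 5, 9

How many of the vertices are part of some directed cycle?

6

A vertex is on a directed cycle iff it belongs to a strongly connected component of size ≥ 2 (or has a self-loop).
The vertices on cycles are {1, 3, 6, 8, 9, 10} — 6 in total.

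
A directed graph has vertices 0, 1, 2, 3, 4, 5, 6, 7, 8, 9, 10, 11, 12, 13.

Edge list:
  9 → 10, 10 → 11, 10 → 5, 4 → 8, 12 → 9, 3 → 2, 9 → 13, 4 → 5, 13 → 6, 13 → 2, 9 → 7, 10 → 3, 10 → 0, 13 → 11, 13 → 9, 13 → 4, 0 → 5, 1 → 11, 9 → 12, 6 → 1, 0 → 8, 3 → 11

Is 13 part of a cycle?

Yes

13 is on a cycle iff 13 can reach itself via ≥1 edge.
13 → 9 → 13 — yes.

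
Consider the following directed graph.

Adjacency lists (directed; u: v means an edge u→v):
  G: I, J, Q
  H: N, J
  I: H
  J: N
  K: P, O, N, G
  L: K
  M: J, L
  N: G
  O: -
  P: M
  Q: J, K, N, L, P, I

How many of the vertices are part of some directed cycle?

10

A vertex is on a directed cycle iff it belongs to a strongly connected component of size ≥ 2 (or has a self-loop).
The vertices on cycles are {G, H, I, J, K, L, M, N, P, Q} — 10 in total.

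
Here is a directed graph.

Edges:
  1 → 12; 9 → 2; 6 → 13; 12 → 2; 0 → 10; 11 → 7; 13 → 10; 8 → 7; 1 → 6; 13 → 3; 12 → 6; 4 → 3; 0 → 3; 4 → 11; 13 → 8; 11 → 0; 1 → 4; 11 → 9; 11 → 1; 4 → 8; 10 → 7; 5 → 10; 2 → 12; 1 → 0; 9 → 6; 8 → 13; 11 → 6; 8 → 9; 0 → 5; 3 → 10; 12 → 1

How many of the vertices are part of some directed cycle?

9

A vertex is on a directed cycle iff it belongs to a strongly connected component of size ≥ 2 (or has a self-loop).
The vertices on cycles are {1, 2, 4, 6, 8, 9, 11, 12, 13} — 9 in total.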